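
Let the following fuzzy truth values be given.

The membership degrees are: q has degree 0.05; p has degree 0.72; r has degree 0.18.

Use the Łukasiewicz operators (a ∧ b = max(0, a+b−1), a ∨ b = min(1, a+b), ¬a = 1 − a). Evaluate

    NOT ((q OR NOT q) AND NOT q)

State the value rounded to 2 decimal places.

NOT q = 1 − 0.05 = 0.95
q OR NOT q = min(1, a+b) on (0.05, 0.95) = 1.00
NOT q = 1 − 0.05 = 0.95
(q OR NOT q) AND NOT q = max(0, a+b−1) on (1.00, 0.95) = 0.95
NOT ((q OR NOT q) AND NOT q) = 1 − 0.95 = 0.05

0.05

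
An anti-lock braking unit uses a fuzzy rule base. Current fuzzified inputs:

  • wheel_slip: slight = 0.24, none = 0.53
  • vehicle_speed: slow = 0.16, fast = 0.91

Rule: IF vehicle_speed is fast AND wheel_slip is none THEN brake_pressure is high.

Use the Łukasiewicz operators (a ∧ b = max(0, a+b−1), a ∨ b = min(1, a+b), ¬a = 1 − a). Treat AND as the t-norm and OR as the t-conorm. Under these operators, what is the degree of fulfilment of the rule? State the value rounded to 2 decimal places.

firing strength: fast=0.91, none=0.53; AND[max(0, a+b−1)] → w = 0.44

0.44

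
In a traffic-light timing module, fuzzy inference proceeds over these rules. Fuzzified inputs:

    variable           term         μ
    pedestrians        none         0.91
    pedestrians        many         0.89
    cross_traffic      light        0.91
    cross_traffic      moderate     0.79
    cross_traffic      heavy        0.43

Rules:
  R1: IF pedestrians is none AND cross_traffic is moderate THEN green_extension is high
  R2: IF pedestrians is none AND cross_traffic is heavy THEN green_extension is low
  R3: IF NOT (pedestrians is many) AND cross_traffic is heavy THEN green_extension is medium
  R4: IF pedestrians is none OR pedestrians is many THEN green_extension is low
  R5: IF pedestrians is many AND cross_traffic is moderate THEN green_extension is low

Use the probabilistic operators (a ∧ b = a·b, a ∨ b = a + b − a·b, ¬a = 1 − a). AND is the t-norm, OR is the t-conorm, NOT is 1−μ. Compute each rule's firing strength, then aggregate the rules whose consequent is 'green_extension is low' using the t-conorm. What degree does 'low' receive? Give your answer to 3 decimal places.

R1: none=0.91, moderate=0.79; AND[a·b] → w = 0.7189
R2: none=0.91, heavy=0.43; AND[a·b] → w = 0.3913
R3: ¬many=1−0.89=0.11, heavy=0.43; AND[a·b] → w = 0.0473
R4: none=0.91, many=0.89; OR[a + b − a·b] → w = 0.9901
R5: many=0.89, moderate=0.79; AND[a·b] → w = 0.7031
Rules with consequent 'low': {R2, R4, R5} → strengths 0.3913, 0.9901, 0.7031
Aggregate via t-conorm [a + b − a·b]: 0.9982

0.998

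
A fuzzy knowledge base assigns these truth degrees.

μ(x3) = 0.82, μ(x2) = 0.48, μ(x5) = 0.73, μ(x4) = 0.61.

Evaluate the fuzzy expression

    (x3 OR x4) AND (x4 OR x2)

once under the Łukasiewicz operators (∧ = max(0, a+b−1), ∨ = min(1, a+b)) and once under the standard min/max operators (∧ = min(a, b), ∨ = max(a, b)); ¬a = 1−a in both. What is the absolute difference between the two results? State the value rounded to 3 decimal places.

0.390

Under Łukasiewicz:
  x3 OR x4 = min(1, a+b) on (0.82, 0.61) = 1.00
  x4 OR x2 = min(1, a+b) on (0.61, 0.48) = 1.00
  (x3 OR x4) AND (x4 OR x2) = max(0, a+b−1) on (1.00, 1.00) = 1.00
  → value = 1.0000
Under standard min/max:
  x3 OR x4 = max(a, b) on (0.82, 0.61) = 0.82
  x4 OR x2 = max(a, b) on (0.61, 0.48) = 0.61
  (x3 OR x4) AND (x4 OR x2) = min(a, b) on (0.82, 0.61) = 0.61
  → value = 0.6100
|1.0000 − 0.6100| = 0.390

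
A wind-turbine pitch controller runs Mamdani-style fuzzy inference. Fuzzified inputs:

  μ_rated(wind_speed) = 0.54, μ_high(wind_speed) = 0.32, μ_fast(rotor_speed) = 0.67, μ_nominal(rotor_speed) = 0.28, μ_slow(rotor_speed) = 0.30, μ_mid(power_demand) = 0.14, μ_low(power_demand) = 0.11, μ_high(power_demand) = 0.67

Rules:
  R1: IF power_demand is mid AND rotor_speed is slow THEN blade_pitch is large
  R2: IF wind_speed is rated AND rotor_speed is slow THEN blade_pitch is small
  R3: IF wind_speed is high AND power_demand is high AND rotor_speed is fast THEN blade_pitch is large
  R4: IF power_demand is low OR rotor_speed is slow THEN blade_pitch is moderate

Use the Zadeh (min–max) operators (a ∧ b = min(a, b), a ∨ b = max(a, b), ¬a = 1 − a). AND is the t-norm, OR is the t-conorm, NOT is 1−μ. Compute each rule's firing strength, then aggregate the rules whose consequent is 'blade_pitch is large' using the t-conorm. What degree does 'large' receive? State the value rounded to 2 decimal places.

R1: mid=0.14, slow=0.30; AND[min(a, b)] → w = 0.14
R2: rated=0.54, slow=0.30; AND[min(a, b)] → w = 0.30
R3: high=0.32, high=0.67, fast=0.67; AND[min(a, b)] → w = 0.32
R4: low=0.11, slow=0.30; OR[max(a, b)] → w = 0.30
Rules with consequent 'large': {R1, R3} → strengths 0.14, 0.32
Aggregate via t-conorm [max(a, b)]: 0.32

0.32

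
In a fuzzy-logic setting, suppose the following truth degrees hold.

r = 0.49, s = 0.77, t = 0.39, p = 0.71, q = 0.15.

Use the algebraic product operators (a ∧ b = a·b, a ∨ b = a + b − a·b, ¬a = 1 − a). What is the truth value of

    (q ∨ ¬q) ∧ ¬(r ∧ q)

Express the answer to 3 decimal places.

¬q = 1 − 0.1500 = 0.8500
q ∨ ¬q = a + b − a·b on (0.1500, 0.8500) = 0.8725
r ∧ q = a·b on (0.4900, 0.1500) = 0.0735
¬(r ∧ q) = 1 − 0.0735 = 0.9265
(q ∨ ¬q) ∧ ¬(r ∧ q) = a·b on (0.8725, 0.9265) = 0.8084

0.808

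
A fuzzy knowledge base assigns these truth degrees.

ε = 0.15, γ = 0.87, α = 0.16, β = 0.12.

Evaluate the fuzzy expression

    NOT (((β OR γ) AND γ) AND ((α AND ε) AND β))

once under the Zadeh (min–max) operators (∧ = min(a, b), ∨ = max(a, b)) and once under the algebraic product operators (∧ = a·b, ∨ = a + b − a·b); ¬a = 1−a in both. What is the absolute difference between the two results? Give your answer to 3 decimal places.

Under Zadeh (min–max):
  β OR γ = max(a, b) on (0.12, 0.87) = 0.87
  (β OR γ) AND γ = min(a, b) on (0.87, 0.87) = 0.87
  α AND ε = min(a, b) on (0.16, 0.15) = 0.15
  (α AND ε) AND β = min(a, b) on (0.15, 0.12) = 0.12
  ((β OR γ) AND γ) AND ((α AND ε) AND β) = min(a, b) on (0.87, 0.12) = 0.12
  NOT (((β OR γ) AND γ) AND ((α AND ε) AND β)) = 1 − 0.12 = 0.88
  → value = 0.8800
Under algebraic product:
  β OR γ = a + b − a·b on (0.1200, 0.8700) = 0.8856
  (β OR γ) AND γ = a·b on (0.8856, 0.8700) = 0.7705
  α AND ε = a·b on (0.1600, 0.1500) = 0.0240
  (α AND ε) AND β = a·b on (0.0240, 0.1200) = 0.0029
  ((β OR γ) AND γ) AND ((α AND ε) AND β) = a·b on (0.7705, 0.0029) = 0.0022
  NOT (((β OR γ) AND γ) AND ((α AND ε) AND β)) = 1 − 0.0022 = 0.9978
  → value = 0.9978
|0.8800 − 0.9978| = 0.118

0.118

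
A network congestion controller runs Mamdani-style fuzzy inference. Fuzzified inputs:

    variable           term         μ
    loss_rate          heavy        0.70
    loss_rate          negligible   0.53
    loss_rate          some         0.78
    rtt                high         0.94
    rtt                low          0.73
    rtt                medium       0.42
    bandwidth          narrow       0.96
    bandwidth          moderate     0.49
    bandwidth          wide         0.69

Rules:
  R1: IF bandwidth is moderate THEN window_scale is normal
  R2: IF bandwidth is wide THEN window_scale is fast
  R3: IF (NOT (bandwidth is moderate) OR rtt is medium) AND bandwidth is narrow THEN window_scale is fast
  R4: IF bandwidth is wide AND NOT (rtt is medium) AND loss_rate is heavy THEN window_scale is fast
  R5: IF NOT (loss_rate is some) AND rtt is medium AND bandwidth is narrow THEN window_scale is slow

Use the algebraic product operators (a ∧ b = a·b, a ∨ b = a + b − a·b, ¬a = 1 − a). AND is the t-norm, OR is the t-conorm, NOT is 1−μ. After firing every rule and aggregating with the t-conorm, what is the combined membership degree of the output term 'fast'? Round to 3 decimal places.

0.930

R1: moderate=0.49 → w = 0.4900
R2: wide=0.69 → w = 0.6900
R3: (¬moderate=1−0.49=0.51 OR medium=0.42) = 0.7158; AND[a·b] with narrow=0.96 → w = 0.6872
R4: wide=0.69, ¬medium=1−0.42=0.58, heavy=0.70; AND[a·b] → w = 0.2801
R5: ¬some=1−0.78=0.22, medium=0.42, narrow=0.96; AND[a·b] → w = 0.0887
Rules with consequent 'fast': {R2, R3, R4} → strengths 0.6900, 0.6872, 0.2801
Aggregate via t-conorm [a + b − a·b]: 0.9302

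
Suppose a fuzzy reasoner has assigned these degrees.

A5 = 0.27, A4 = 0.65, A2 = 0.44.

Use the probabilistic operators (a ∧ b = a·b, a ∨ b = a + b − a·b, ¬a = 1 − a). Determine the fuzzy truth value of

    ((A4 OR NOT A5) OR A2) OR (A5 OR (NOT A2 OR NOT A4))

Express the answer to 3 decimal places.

0.989

NOT A5 = 1 − 0.2700 = 0.7300
A4 OR NOT A5 = a + b − a·b on (0.6500, 0.7300) = 0.9055
(A4 OR NOT A5) OR A2 = a + b − a·b on (0.9055, 0.4400) = 0.9471
NOT A2 = 1 − 0.4400 = 0.5600
NOT A4 = 1 − 0.6500 = 0.3500
NOT A2 OR NOT A4 = a + b − a·b on (0.5600, 0.3500) = 0.7140
A5 OR (NOT A2 OR NOT A4) = a + b − a·b on (0.2700, 0.7140) = 0.7912
((A4 OR NOT A5) OR A2) OR (A5 OR (NOT A2 OR NOT A4)) = a + b − a·b on (0.9471, 0.7912) = 0.9890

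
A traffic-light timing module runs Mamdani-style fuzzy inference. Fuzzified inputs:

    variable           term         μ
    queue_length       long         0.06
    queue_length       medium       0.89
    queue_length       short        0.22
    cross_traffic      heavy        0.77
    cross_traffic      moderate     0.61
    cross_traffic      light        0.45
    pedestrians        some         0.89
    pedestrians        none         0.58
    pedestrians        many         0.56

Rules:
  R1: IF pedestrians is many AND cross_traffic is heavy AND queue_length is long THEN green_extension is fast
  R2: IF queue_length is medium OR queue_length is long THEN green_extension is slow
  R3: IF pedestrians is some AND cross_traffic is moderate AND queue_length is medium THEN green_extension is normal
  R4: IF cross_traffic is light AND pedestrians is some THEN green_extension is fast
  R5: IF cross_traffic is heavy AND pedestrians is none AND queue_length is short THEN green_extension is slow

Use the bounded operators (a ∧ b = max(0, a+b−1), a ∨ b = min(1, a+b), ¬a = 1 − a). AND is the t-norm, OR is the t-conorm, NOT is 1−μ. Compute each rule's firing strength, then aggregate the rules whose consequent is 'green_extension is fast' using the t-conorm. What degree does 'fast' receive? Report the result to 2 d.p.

R1: many=0.56, heavy=0.77, long=0.06; AND[max(0, a+b−1)] → w = 0.00
R2: medium=0.89, long=0.06; OR[min(1, a+b)] → w = 0.95
R3: some=0.89, moderate=0.61, medium=0.89; AND[max(0, a+b−1)] → w = 0.39
R4: light=0.45, some=0.89; AND[max(0, a+b−1)] → w = 0.34
R5: heavy=0.77, none=0.58, short=0.22; AND[max(0, a+b−1)] → w = 0.00
Rules with consequent 'fast': {R1, R4} → strengths 0.00, 0.34
Aggregate via t-conorm [min(1, a+b)]: 0.34

0.34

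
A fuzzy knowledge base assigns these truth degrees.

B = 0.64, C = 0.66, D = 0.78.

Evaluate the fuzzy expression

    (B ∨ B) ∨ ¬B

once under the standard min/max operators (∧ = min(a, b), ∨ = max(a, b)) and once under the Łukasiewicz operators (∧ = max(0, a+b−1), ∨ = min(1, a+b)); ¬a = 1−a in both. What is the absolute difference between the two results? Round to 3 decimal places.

Under standard min/max:
  B ∨ B = max(a, b) on (0.64, 0.64) = 0.64
  ¬B = 1 − 0.64 = 0.36
  (B ∨ B) ∨ ¬B = max(a, b) on (0.64, 0.36) = 0.64
  → value = 0.6400
Under Łukasiewicz:
  B ∨ B = min(1, a+b) on (0.64, 0.64) = 1.00
  ¬B = 1 − 0.64 = 0.36
  (B ∨ B) ∨ ¬B = min(1, a+b) on (1.00, 0.36) = 1.00
  → value = 1.0000
|0.6400 − 1.0000| = 0.360

0.360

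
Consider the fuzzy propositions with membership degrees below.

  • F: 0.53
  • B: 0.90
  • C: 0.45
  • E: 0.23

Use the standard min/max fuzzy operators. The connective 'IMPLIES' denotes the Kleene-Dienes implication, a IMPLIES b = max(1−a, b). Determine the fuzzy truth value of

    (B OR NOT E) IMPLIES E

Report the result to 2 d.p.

0.23

NOT E = 1 − 0.23 = 0.77
B OR NOT E = max(a, b) on (0.90, 0.77) = 0.90
(B OR NOT E) IMPLIES E  [Kleene-Dienes: max(1−a, b)] with a=0.90, b=0.23 → 0.23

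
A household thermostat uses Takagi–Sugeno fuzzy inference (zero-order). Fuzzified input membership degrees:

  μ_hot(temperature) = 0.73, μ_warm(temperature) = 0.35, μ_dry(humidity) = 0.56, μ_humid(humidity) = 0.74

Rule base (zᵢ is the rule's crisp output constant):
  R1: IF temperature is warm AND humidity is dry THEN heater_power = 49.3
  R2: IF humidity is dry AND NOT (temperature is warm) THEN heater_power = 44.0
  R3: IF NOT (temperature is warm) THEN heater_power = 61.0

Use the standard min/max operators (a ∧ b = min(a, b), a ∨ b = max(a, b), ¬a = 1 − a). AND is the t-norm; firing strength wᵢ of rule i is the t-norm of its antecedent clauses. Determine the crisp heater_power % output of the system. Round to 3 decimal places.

52.272

R1 (z=49.3): warm=0.35, dry=0.56; AND[min(a, b)] → w = 0.35
R2 (z=44.0): dry=0.56, ¬warm=1−0.35=0.65; AND[min(a, b)] → w = 0.56
R3 (z=61.0): ¬warm=1−0.35=0.65 → w = 0.65
Weighted average = (0.35·49.3 + 0.56·44.0 + 0.65·61.0) / (0.35 + 0.56 + 0.65)
  = 81.5450 / 1.5600 = 52.272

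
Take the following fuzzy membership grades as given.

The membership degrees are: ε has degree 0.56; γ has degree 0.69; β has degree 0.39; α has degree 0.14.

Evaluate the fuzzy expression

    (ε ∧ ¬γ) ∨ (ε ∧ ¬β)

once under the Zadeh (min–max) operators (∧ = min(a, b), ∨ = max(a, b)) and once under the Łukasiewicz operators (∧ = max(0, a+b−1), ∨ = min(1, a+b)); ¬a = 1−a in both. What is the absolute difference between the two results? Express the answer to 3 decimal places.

Under Zadeh (min–max):
  ¬γ = 1 − 0.69 = 0.31
  ε ∧ ¬γ = min(a, b) on (0.56, 0.31) = 0.31
  ¬β = 1 − 0.39 = 0.61
  ε ∧ ¬β = min(a, b) on (0.56, 0.61) = 0.56
  (ε ∧ ¬γ) ∨ (ε ∧ ¬β) = max(a, b) on (0.31, 0.56) = 0.56
  → value = 0.5600
Under Łukasiewicz:
  ¬γ = 1 − 0.69 = 0.31
  ε ∧ ¬γ = max(0, a+b−1) on (0.56, 0.31) = 0.00
  ¬β = 1 − 0.39 = 0.61
  ε ∧ ¬β = max(0, a+b−1) on (0.56, 0.61) = 0.17
  (ε ∧ ¬γ) ∨ (ε ∧ ¬β) = min(1, a+b) on (0.00, 0.17) = 0.17
  → value = 0.1700
|0.5600 − 0.1700| = 0.390

0.390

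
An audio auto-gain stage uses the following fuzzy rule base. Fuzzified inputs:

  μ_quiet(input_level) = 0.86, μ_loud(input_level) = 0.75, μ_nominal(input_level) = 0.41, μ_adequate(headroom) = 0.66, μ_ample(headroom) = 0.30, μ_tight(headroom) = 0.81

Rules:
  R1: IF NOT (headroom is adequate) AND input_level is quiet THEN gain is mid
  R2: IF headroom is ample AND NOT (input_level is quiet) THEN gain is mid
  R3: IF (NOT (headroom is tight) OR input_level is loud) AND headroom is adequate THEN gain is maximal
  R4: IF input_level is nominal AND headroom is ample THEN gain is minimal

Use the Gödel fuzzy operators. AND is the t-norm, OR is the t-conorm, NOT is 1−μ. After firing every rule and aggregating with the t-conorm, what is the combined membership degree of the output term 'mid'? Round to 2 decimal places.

0.34

R1: ¬adequate=1−0.66=0.34, quiet=0.86; AND[min(a, b)] → w = 0.34
R2: ample=0.30, ¬quiet=1−0.86=0.14; AND[min(a, b)] → w = 0.14
R3: (¬tight=1−0.81=0.19 OR loud=0.75) = 0.75; AND[min(a, b)] with adequate=0.66 → w = 0.66
R4: nominal=0.41, ample=0.30; AND[min(a, b)] → w = 0.30
Rules with consequent 'mid': {R1, R2} → strengths 0.34, 0.14
Aggregate via t-conorm [max(a, b)]: 0.34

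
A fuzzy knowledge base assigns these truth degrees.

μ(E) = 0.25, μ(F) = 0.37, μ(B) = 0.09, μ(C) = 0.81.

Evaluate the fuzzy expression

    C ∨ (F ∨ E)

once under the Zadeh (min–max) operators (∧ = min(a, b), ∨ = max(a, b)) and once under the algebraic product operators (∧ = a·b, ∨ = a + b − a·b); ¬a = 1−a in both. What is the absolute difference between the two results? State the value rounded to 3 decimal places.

Under Zadeh (min–max):
  F ∨ E = max(a, b) on (0.37, 0.25) = 0.37
  C ∨ (F ∨ E) = max(a, b) on (0.81, 0.37) = 0.81
  → value = 0.8100
Under algebraic product:
  F ∨ E = a + b − a·b on (0.3700, 0.2500) = 0.5275
  C ∨ (F ∨ E) = a + b − a·b on (0.8100, 0.5275) = 0.9102
  → value = 0.9102
|0.8100 − 0.9102| = 0.100

0.100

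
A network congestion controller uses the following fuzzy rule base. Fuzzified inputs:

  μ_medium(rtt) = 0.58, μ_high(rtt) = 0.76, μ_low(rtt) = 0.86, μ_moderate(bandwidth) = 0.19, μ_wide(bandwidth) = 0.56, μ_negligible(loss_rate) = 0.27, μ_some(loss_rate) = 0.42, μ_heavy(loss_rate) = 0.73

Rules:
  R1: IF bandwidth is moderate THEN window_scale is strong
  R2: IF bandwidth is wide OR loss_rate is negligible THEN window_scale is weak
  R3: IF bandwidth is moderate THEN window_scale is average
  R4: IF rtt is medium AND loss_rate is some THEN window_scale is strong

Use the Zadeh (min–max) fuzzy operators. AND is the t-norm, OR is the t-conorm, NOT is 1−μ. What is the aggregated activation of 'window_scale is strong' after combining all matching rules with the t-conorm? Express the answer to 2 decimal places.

R1: moderate=0.19 → w = 0.19
R2: wide=0.56, negligible=0.27; OR[max(a, b)] → w = 0.56
R3: moderate=0.19 → w = 0.19
R4: medium=0.58, some=0.42; AND[min(a, b)] → w = 0.42
Rules with consequent 'strong': {R1, R4} → strengths 0.19, 0.42
Aggregate via t-conorm [max(a, b)]: 0.42

0.42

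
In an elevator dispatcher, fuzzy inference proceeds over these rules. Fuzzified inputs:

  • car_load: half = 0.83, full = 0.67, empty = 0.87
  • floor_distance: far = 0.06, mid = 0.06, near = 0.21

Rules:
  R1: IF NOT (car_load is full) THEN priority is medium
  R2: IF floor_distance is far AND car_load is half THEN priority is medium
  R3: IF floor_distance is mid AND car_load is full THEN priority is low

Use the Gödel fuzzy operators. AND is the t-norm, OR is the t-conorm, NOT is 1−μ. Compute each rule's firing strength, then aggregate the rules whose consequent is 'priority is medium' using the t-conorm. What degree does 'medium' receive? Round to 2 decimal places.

0.33

R1: ¬full=1−0.67=0.33 → w = 0.33
R2: far=0.06, half=0.83; AND[min(a, b)] → w = 0.06
R3: mid=0.06, full=0.67; AND[min(a, b)] → w = 0.06
Rules with consequent 'medium': {R1, R2} → strengths 0.33, 0.06
Aggregate via t-conorm [max(a, b)]: 0.33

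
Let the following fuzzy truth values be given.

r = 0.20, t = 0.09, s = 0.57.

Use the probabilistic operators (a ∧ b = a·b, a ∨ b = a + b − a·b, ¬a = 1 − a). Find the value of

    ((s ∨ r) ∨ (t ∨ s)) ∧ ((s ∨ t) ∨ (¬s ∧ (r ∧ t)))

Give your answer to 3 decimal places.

s ∨ r = a + b − a·b on (0.5700, 0.2000) = 0.6560
t ∨ s = a + b − a·b on (0.0900, 0.5700) = 0.6087
(s ∨ r) ∨ (t ∨ s) = a + b − a·b on (0.6560, 0.6087) = 0.8654
s ∨ t = a + b − a·b on (0.5700, 0.0900) = 0.6087
¬s = 1 − 0.5700 = 0.4300
r ∧ t = a·b on (0.2000, 0.0900) = 0.0180
¬s ∧ (r ∧ t) = a·b on (0.4300, 0.0180) = 0.0077
(s ∨ t) ∨ (¬s ∧ (r ∧ t)) = a + b − a·b on (0.6087, 0.0077) = 0.6117
((s ∨ r) ∨ (t ∨ s)) ∧ ((s ∨ t) ∨ (¬s ∧ (r ∧ t))) = a·b on (0.8654, 0.6117) = 0.5294

0.529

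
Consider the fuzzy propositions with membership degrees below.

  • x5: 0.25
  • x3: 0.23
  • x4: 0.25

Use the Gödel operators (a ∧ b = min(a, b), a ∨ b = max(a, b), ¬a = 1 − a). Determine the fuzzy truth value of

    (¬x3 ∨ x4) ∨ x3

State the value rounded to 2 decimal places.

0.77

¬x3 = 1 − 0.23 = 0.77
¬x3 ∨ x4 = max(a, b) on (0.77, 0.25) = 0.77
(¬x3 ∨ x4) ∨ x3 = max(a, b) on (0.77, 0.23) = 0.77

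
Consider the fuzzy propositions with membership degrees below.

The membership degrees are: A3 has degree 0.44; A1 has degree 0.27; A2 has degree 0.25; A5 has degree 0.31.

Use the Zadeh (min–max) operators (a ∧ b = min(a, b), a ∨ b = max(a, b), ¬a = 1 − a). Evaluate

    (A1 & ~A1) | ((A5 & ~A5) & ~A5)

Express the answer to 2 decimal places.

~A1 = 1 − 0.27 = 0.73
A1 & ~A1 = min(a, b) on (0.27, 0.73) = 0.27
~A5 = 1 − 0.31 = 0.69
A5 & ~A5 = min(a, b) on (0.31, 0.69) = 0.31
~A5 = 1 − 0.31 = 0.69
(A5 & ~A5) & ~A5 = min(a, b) on (0.31, 0.69) = 0.31
(A1 & ~A1) | ((A5 & ~A5) & ~A5) = max(a, b) on (0.27, 0.31) = 0.31

0.31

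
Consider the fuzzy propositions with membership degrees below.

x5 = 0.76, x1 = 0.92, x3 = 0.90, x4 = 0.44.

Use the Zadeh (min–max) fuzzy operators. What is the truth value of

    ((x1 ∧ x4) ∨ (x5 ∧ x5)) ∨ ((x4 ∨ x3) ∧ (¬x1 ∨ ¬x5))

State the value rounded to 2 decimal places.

0.76

x1 ∧ x4 = min(a, b) on (0.92, 0.44) = 0.44
x5 ∧ x5 = min(a, b) on (0.76, 0.76) = 0.76
(x1 ∧ x4) ∨ (x5 ∧ x5) = max(a, b) on (0.44, 0.76) = 0.76
x4 ∨ x3 = max(a, b) on (0.44, 0.90) = 0.90
¬x1 = 1 − 0.92 = 0.08
¬x5 = 1 − 0.76 = 0.24
¬x1 ∨ ¬x5 = max(a, b) on (0.08, 0.24) = 0.24
(x4 ∨ x3) ∧ (¬x1 ∨ ¬x5) = min(a, b) on (0.90, 0.24) = 0.24
((x1 ∧ x4) ∨ (x5 ∧ x5)) ∨ ((x4 ∨ x3) ∧ (¬x1 ∨ ¬x5)) = max(a, b) on (0.76, 0.24) = 0.76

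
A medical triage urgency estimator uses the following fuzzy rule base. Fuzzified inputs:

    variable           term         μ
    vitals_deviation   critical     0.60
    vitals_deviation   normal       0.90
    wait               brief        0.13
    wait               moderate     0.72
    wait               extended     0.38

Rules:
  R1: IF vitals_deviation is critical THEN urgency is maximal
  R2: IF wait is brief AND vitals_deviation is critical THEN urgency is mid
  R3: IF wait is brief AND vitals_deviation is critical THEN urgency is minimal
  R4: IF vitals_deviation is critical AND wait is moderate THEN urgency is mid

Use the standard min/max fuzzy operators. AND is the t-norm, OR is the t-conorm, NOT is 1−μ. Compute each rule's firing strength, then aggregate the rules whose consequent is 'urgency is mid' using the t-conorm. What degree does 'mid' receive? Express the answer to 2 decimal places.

R1: critical=0.60 → w = 0.60
R2: brief=0.13, critical=0.60; AND[min(a, b)] → w = 0.13
R3: brief=0.13, critical=0.60; AND[min(a, b)] → w = 0.13
R4: critical=0.60, moderate=0.72; AND[min(a, b)] → w = 0.60
Rules with consequent 'mid': {R2, R4} → strengths 0.13, 0.60
Aggregate via t-conorm [max(a, b)]: 0.60

0.60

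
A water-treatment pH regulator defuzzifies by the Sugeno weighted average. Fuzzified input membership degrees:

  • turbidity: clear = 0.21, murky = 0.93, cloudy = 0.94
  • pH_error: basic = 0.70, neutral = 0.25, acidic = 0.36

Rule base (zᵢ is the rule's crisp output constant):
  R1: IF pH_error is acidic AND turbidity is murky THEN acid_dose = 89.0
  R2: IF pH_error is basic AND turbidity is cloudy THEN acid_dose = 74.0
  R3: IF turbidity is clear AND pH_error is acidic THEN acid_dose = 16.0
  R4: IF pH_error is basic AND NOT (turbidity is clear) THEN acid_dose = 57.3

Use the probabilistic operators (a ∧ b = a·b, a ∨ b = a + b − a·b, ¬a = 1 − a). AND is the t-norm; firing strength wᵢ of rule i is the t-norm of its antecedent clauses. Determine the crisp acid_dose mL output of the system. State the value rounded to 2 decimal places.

R1 (z=89.0): acidic=0.36, murky=0.93; AND[a·b] → w = 0.3348
R2 (z=74.0): basic=0.70, cloudy=0.94; AND[a·b] → w = 0.6580
R3 (z=16.0): clear=0.21, acidic=0.36; AND[a·b] → w = 0.0756
R4 (z=57.3): basic=0.70, ¬clear=1−0.21=0.79; AND[a·b] → w = 0.5530
Weighted average = (0.3348·89.0 + 0.6580·74.0 + 0.0756·16.0 + 0.5530·57.3) / (0.3348 + 0.6580 + 0.0756 + 0.5530)
  = 111.3857 / 1.6214 = 68.70

68.70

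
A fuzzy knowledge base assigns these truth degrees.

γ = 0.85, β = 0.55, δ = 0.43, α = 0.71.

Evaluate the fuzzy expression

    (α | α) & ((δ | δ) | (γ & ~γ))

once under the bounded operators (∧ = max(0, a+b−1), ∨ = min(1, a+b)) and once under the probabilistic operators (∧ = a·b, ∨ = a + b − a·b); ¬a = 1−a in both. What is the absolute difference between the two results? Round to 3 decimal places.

Under bounded:
  α | α = min(1, a+b) on (0.71, 0.71) = 1.00
  δ | δ = min(1, a+b) on (0.43, 0.43) = 0.86
  ~γ = 1 − 0.85 = 0.15
  γ & ~γ = max(0, a+b−1) on (0.85, 0.15) = 0.00
  (δ | δ) | (γ & ~γ) = min(1, a+b) on (0.86, 0.00) = 0.86
  (α | α) & ((δ | δ) | (γ & ~γ)) = max(0, a+b−1) on (1.00, 0.86) = 0.86
  → value = 0.8600
Under probabilistic:
  α | α = a + b − a·b on (0.7100, 0.7100) = 0.9159
  δ | δ = a + b − a·b on (0.4300, 0.4300) = 0.6751
  ~γ = 1 − 0.8500 = 0.1500
  γ & ~γ = a·b on (0.8500, 0.1500) = 0.1275
  (δ | δ) | (γ & ~γ) = a + b − a·b on (0.6751, 0.1275) = 0.7165
  (α | α) & ((δ | δ) | (γ & ~γ)) = a·b on (0.9159, 0.7165) = 0.6563
  → value = 0.6563
|0.8600 − 0.6563| = 0.204

0.204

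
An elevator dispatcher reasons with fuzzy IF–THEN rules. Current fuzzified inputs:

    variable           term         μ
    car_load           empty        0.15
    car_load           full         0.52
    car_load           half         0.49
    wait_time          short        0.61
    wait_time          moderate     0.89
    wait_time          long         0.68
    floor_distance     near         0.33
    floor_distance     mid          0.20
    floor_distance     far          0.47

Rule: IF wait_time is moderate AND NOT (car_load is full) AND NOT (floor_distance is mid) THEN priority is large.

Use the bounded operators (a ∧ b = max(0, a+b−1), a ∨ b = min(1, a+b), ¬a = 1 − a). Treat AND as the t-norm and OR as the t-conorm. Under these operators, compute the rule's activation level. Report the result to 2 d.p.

0.17

firing strength: moderate=0.89, ¬full=1−0.52=0.48, ¬mid=1−0.20=0.80; AND[max(0, a+b−1)] → w = 0.17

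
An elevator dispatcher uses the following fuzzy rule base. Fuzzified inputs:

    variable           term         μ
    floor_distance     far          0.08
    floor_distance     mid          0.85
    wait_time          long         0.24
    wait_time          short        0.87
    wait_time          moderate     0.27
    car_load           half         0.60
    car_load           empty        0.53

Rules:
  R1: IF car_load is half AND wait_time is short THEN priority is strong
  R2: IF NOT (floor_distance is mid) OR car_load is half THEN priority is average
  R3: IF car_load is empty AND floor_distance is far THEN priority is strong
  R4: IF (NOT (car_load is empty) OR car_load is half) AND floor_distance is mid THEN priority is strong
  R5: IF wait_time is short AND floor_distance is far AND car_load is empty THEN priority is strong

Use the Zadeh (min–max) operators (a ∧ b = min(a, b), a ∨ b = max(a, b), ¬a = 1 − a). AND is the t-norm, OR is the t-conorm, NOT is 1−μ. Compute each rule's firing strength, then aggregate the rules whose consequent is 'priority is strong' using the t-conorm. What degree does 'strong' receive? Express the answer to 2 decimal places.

R1: half=0.60, short=0.87; AND[min(a, b)] → w = 0.60
R2: ¬mid=1−0.85=0.15, half=0.60; OR[max(a, b)] → w = 0.60
R3: empty=0.53, far=0.08; AND[min(a, b)] → w = 0.08
R4: (¬empty=1−0.53=0.47 OR half=0.60) = 0.60; AND[min(a, b)] with mid=0.85 → w = 0.60
R5: short=0.87, far=0.08, empty=0.53; AND[min(a, b)] → w = 0.08
Rules with consequent 'strong': {R1, R3, R4, R5} → strengths 0.60, 0.08, 0.60, 0.08
Aggregate via t-conorm [max(a, b)]: 0.60

0.60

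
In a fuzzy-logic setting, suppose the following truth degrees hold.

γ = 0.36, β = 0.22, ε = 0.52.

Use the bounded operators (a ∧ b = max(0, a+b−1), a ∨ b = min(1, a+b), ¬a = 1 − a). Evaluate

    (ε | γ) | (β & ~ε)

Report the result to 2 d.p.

ε | γ = min(1, a+b) on (0.52, 0.36) = 0.88
~ε = 1 − 0.52 = 0.48
β & ~ε = max(0, a+b−1) on (0.22, 0.48) = 0.00
(ε | γ) | (β & ~ε) = min(1, a+b) on (0.88, 0.00) = 0.88

0.88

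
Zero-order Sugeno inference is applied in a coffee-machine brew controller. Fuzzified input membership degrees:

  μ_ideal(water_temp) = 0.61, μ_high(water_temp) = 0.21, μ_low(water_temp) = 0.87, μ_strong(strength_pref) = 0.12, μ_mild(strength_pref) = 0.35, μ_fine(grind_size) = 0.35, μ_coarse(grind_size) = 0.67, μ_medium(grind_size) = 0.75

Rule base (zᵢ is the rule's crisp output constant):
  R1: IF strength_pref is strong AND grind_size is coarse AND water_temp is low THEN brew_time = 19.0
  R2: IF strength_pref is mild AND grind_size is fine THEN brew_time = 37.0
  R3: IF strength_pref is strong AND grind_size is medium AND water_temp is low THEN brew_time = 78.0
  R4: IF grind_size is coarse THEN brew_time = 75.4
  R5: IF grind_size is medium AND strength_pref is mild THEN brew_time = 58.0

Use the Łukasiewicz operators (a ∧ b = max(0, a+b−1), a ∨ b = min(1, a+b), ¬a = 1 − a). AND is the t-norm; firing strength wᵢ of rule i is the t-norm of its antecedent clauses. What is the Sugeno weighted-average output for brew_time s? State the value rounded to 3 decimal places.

R1 (z=19.0): strong=0.12, coarse=0.67, low=0.87; AND[max(0, a+b−1)] → w = 0.00
R2 (z=37.0): mild=0.35, fine=0.35; AND[max(0, a+b−1)] → w = 0.00
R3 (z=78.0): strong=0.12, medium=0.75, low=0.87; AND[max(0, a+b−1)] → w = 0.00
R4 (z=75.4): coarse=0.67 → w = 0.67
R5 (z=58.0): medium=0.75, mild=0.35; AND[max(0, a+b−1)] → w = 0.10
Weighted average = (0.00·19.0 + 0.00·37.0 + 0.00·78.0 + 0.67·75.4 + 0.10·58.0) / (0.00 + 0.00 + 0.00 + 0.67 + 0.10)
  = 56.3180 / 0.7700 = 73.140

73.140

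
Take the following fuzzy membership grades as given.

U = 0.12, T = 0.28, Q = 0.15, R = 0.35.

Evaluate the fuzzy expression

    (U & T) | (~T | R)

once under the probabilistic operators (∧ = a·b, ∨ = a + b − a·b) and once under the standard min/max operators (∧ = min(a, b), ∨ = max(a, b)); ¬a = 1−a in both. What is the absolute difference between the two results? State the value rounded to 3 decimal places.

0.104

Under probabilistic:
  U & T = a·b on (0.1200, 0.2800) = 0.0336
  ~T = 1 − 0.2800 = 0.7200
  ~T | R = a + b − a·b on (0.7200, 0.3500) = 0.8180
  (U & T) | (~T | R) = a + b − a·b on (0.0336, 0.8180) = 0.8241
  → value = 0.8241
Under standard min/max:
  U & T = min(a, b) on (0.12, 0.28) = 0.12
  ~T = 1 − 0.28 = 0.72
  ~T | R = max(a, b) on (0.72, 0.35) = 0.72
  (U & T) | (~T | R) = max(a, b) on (0.12, 0.72) = 0.72
  → value = 0.7200
|0.8241 − 0.7200| = 0.104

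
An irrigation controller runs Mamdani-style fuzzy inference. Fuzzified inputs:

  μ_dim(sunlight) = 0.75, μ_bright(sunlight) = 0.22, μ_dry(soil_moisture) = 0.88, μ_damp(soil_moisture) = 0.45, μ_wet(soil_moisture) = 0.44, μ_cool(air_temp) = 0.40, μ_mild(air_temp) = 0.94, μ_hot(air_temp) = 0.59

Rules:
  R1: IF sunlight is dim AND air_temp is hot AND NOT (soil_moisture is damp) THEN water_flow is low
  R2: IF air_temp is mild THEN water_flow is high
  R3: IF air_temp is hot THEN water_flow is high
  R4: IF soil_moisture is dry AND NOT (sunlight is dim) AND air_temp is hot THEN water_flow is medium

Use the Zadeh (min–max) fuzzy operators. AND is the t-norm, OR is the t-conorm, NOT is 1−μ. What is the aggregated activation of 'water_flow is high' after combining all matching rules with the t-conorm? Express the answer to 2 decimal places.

R1: dim=0.75, hot=0.59, ¬damp=1−0.45=0.55; AND[min(a, b)] → w = 0.55
R2: mild=0.94 → w = 0.94
R3: hot=0.59 → w = 0.59
R4: dry=0.88, ¬dim=1−0.75=0.25, hot=0.59; AND[min(a, b)] → w = 0.25
Rules with consequent 'high': {R2, R3} → strengths 0.94, 0.59
Aggregate via t-conorm [max(a, b)]: 0.94

0.94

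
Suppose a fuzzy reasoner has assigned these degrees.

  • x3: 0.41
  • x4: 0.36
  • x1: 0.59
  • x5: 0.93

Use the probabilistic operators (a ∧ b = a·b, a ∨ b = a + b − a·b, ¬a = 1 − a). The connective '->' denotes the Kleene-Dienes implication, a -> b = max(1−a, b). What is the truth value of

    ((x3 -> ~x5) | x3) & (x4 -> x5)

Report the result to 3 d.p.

0.705

~x5 = 1 − 0.9300 = 0.0700
x3 -> ~x5  [Kleene-Dienes: max(1−a, b)] with a=0.4100, b=0.0700 → 0.5900
(x3 -> ~x5) | x3 = a + b − a·b on (0.5900, 0.4100) = 0.7581
x4 -> x5  [Kleene-Dienes: max(1−a, b)] with a=0.3600, b=0.9300 → 0.9300
((x3 -> ~x5) | x3) & (x4 -> x5) = a·b on (0.7581, 0.9300) = 0.7050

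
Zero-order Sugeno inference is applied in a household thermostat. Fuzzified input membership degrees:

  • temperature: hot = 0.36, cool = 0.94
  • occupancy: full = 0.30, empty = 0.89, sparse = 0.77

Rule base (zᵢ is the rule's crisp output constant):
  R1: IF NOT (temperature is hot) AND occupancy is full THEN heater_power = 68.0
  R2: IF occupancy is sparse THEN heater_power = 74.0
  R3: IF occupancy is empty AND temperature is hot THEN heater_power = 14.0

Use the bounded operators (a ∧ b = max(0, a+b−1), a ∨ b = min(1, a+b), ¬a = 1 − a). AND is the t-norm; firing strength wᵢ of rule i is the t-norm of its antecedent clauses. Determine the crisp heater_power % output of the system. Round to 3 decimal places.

R1 (z=68.0): ¬hot=1−0.36=0.64, full=0.30; AND[max(0, a+b−1)] → w = 0.00
R2 (z=74.0): sparse=0.77 → w = 0.77
R3 (z=14.0): empty=0.89, hot=0.36; AND[max(0, a+b−1)] → w = 0.25
Weighted average = (0.00·68.0 + 0.77·74.0 + 0.25·14.0) / (0.00 + 0.77 + 0.25)
  = 60.4800 / 1.0200 = 59.294

59.294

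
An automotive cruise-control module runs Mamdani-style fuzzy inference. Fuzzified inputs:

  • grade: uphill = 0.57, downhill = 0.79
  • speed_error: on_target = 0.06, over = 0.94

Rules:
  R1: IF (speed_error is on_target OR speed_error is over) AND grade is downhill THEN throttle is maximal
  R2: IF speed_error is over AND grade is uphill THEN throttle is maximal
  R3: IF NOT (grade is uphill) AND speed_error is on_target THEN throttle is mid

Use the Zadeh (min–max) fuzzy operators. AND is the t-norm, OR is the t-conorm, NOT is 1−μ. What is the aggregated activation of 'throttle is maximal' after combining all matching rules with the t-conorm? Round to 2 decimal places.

R1: (on_target=0.06 OR over=0.94) = 0.94; AND[min(a, b)] with downhill=0.79 → w = 0.79
R2: over=0.94, uphill=0.57; AND[min(a, b)] → w = 0.57
R3: ¬uphill=1−0.57=0.43, on_target=0.06; AND[min(a, b)] → w = 0.06
Rules with consequent 'maximal': {R1, R2} → strengths 0.79, 0.57
Aggregate via t-conorm [max(a, b)]: 0.79

0.79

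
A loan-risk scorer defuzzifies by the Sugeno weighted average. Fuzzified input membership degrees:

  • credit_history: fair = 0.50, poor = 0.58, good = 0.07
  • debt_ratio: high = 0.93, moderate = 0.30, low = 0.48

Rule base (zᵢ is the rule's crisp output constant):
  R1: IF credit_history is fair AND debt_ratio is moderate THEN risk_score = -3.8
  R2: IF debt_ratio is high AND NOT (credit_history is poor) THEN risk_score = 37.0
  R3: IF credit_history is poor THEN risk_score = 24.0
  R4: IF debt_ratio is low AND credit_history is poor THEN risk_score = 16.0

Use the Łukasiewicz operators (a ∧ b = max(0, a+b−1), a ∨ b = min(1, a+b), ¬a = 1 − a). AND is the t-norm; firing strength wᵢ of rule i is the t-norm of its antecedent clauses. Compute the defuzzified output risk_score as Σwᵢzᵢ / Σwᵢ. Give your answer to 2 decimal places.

28.11

R1 (z=-3.8): fair=0.50, moderate=0.30; AND[max(0, a+b−1)] → w = 0.00
R2 (z=37.0): high=0.93, ¬poor=1−0.58=0.42; AND[max(0, a+b−1)] → w = 0.35
R3 (z=24.0): poor=0.58 → w = 0.58
R4 (z=16.0): low=0.48, poor=0.58; AND[max(0, a+b−1)] → w = 0.06
Weighted average = (0.00·-3.8 + 0.35·37.0 + 0.58·24.0 + 0.06·16.0) / (0.00 + 0.35 + 0.58 + 0.06)
  = 27.8300 / 0.9900 = 28.11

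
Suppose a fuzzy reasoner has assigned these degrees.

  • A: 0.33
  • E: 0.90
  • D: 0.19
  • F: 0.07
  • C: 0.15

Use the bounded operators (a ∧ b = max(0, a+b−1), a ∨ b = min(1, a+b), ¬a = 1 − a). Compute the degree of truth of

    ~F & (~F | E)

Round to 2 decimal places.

0.93

~F = 1 − 0.07 = 0.93
~F = 1 − 0.07 = 0.93
~F | E = min(1, a+b) on (0.93, 0.90) = 1.00
~F & (~F | E) = max(0, a+b−1) on (0.93, 1.00) = 0.93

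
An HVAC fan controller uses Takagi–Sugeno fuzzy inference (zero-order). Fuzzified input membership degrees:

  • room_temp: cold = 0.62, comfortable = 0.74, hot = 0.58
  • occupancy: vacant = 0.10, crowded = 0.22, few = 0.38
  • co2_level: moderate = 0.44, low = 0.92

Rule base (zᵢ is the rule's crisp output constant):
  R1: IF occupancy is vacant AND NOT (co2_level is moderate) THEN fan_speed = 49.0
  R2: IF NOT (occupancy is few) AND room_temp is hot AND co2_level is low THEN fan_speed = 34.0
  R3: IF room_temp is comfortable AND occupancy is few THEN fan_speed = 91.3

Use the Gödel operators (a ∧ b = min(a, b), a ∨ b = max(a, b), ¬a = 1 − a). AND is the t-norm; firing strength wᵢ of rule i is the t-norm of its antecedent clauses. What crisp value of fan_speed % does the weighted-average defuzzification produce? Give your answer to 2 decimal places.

R1 (z=49.0): vacant=0.10, ¬moderate=1−0.44=0.56; AND[min(a, b)] → w = 0.10
R2 (z=34.0): ¬few=1−0.38=0.62, hot=0.58, low=0.92; AND[min(a, b)] → w = 0.58
R3 (z=91.3): comfortable=0.74, few=0.38; AND[min(a, b)] → w = 0.38
Weighted average = (0.10·49.0 + 0.58·34.0 + 0.38·91.3) / (0.10 + 0.58 + 0.38)
  = 59.3140 / 1.0600 = 55.96

55.96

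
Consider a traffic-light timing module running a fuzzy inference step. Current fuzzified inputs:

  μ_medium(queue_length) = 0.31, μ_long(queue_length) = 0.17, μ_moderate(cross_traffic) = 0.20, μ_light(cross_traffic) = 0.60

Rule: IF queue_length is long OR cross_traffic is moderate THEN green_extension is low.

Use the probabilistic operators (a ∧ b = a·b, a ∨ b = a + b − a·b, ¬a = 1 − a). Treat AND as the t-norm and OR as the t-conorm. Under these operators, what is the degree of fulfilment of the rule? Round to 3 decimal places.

0.336

firing strength: long=0.17, moderate=0.20; OR[a + b − a·b] → w = 0.3360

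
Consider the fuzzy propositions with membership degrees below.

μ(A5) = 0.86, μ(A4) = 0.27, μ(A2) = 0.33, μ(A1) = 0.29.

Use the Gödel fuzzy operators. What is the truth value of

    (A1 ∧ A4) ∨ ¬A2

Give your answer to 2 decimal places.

0.67

A1 ∧ A4 = min(a, b) on (0.29, 0.27) = 0.27
¬A2 = 1 − 0.33 = 0.67
(A1 ∧ A4) ∨ ¬A2 = max(a, b) on (0.27, 0.67) = 0.67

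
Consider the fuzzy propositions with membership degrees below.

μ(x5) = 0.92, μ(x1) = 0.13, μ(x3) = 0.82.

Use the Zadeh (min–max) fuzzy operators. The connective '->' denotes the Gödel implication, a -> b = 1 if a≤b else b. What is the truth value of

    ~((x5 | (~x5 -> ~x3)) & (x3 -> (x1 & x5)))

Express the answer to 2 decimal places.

~x5 = 1 − 0.92 = 0.08
~x3 = 1 − 0.82 = 0.18
~x5 -> ~x3  [Gödel: 1 if a≤b else b] with a=0.08, b=0.18 → 1.00
x5 | (~x5 -> ~x3) = max(a, b) on (0.92, 1.00) = 1.00
x1 & x5 = min(a, b) on (0.13, 0.92) = 0.13
x3 -> (x1 & x5)  [Gödel: 1 if a≤b else b] with a=0.82, b=0.13 → 0.13
(x5 | (~x5 -> ~x3)) & (x3 -> (x1 & x5)) = min(a, b) on (1.00, 0.13) = 0.13
~((x5 | (~x5 -> ~x3)) & (x3 -> (x1 & x5))) = 1 − 0.13 = 0.87

0.87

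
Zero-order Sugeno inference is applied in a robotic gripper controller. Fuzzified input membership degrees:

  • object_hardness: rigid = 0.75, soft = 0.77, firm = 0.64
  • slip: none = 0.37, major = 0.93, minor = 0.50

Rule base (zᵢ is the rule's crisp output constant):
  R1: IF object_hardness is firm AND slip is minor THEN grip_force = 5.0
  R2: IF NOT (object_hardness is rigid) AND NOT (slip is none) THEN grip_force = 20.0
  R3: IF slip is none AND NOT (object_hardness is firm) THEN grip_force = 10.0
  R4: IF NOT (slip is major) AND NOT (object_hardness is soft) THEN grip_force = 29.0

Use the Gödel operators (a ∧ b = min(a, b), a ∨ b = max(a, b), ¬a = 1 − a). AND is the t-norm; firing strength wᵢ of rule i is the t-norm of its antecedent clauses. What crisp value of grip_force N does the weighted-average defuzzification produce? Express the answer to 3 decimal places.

11.127

R1 (z=5.0): firm=0.64, minor=0.50; AND[min(a, b)] → w = 0.50
R2 (z=20.0): ¬rigid=1−0.75=0.25, ¬none=1−0.37=0.63; AND[min(a, b)] → w = 0.25
R3 (z=10.0): none=0.37, ¬firm=1−0.64=0.36; AND[min(a, b)] → w = 0.36
R4 (z=29.0): ¬major=1−0.93=0.07, ¬soft=1−0.77=0.23; AND[min(a, b)] → w = 0.07
Weighted average = (0.50·5.0 + 0.25·20.0 + 0.36·10.0 + 0.07·29.0) / (0.50 + 0.25 + 0.36 + 0.07)
  = 13.1300 / 1.1800 = 11.127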